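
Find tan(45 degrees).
tan(45 degrees) = 1
Decimal approximation: 1.0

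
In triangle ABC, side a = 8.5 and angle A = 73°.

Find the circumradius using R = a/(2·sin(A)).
R = a/(2·sin(A)) = 8.5/(2·sin(73°))
R = 8.5/(2·0.956305) = 8.5/1.912610 = 4.444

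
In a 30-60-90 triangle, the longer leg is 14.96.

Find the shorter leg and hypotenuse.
In a 30-60-90 triangle, sides are in ratio 1 : √3 : 2.
Long leg = short leg·√3  →  short leg = 14.96/√3 = 8.637
Hypotenuse = 2·(short leg) = 2·14.96/√3 = 17.27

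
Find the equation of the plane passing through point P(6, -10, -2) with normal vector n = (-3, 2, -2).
d = n·P = (-3)(6) + (2)(-10) + (-2)(-2) = -34
Plane: -3x + 2y - 2z = -34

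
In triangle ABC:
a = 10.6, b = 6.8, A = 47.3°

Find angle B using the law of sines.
sin(B)/b = sin(A)/a
sin(B) = b·sin(A)/a = 6.8·sin(47.3°)/10.6 = 0.471455
B = arcsin(0.471455) = 28.13°  (b ≤ a, so B ≤ A and the acute solution is unique)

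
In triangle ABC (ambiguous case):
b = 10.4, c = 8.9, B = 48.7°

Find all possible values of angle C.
sin(C)/c = sin(B)/b  →  sin(C) = c·sin(B)/b = 8.9·sin(48.7°)/10.4 = 0.642909
C₁ = arcsin(0.642909) = 40.01°,  C₂ = 180° - C₁ = 139.99°
Check C₂: A = 180° - 48.7° - 139.99° = -8.69° ≤ 0, rejected
C = 40.01° (one solution)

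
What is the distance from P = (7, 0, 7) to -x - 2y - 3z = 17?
d = |(-1)(7) + (-2)(0) + (-3)(7) - (17)| / √((-1)² + (-2)² + (-3)²) = 45/√14 = 12.03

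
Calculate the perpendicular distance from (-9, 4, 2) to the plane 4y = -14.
d = |0(-9) + 4(4) + 0(2) - (-14)| / √(0² + 4² + 0²) = 30/√16 = 7.5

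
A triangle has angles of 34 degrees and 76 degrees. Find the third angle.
Sum of angles in a triangle = 180 degrees
Third angle = 180 - 34 - 76
Third angle = 70 degrees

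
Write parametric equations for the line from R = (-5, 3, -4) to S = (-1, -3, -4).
Direction vector d = S - R = (4, -6, 0)
x = -5 + 4t, y = 3 - 6t, z = -4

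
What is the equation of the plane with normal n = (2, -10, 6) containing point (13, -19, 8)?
d = n·P = (2)(13) + (-10)(-19) + (6)(8) = 264
Plane: 2x - 10y + 6z = 264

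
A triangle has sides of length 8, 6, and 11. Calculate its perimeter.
Perimeter = sum of all sides
Perimeter = 8 + 6 + 11
Perimeter = 25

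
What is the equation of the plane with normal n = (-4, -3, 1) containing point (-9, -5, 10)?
d = n·P = (-4)(-9) + (-3)(-5) + (1)(10) = 61
Plane: -4x - 3y + z = 61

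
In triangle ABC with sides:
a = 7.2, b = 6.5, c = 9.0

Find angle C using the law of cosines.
cos(C) = (a² + b² - c²)/(2ab)
cos(C) = (7.2² + 6.5² - 9.0²)/(2·7.2·6.5) = 13.09/93.6 = 0.139850
C = arccos(0.139850) = 81.96°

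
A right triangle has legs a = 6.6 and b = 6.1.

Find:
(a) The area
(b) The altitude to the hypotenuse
(a) Area = ½ab = ½·6.6·6.1 = 20.13
(b) Hypotenuse c = √(6.6² + 6.1²) = √80.77 = 8.98721
    Area = ½·c·h_c  →  h_c = 2·Area/c = 2·20.13/8.98721 = 4.48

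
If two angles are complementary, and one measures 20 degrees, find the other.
Complementary angles sum to 90 degrees.
Other angle = 90 - 20
Other angle = 70 degrees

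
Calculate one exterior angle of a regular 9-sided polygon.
Exterior angle of a regular n-gon = 360/n
Exterior angle = 360/9
Exterior angle = 40 degrees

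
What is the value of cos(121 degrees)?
cos(121 degrees) = -0.515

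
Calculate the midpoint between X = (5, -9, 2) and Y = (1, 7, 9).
Midpoint = ((5+1)/2, (-9+7)/2, (2+9)/2) = (3, -1, 5.5)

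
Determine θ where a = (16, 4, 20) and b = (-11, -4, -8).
a·b = -352, |a|² = 672, |b|² = 201
cos θ = -352/√135072 ≈ -0.9578
θ ≈ 163.3°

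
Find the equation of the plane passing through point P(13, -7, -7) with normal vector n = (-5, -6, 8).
d = n·P = (-5)(13) + (-6)(-7) + (8)(-7) = -79
Plane: -5x - 6y + 8z = -79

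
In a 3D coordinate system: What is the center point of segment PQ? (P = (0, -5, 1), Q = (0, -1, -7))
Midpoint = ((0+0)/2, (-5-1)/2, (1-7)/2) = (0, -3, -3)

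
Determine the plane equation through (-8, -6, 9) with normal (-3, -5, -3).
d = n·P = (-3)(-8) + (-5)(-6) + (-3)(9) = 27
Plane: -3x - 5y - 3z = 27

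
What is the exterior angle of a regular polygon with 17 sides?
Exterior angle of a regular n-gon = 360/n
Exterior angle = 360/17
Exterior angle = 21.18 degrees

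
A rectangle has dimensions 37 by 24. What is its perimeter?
Perimeter = 2 * (length + width)
Perimeter = 2 * (37 + 24)
Perimeter = 2 * 61
Perimeter = 122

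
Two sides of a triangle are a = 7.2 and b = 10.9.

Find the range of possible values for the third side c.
By the triangle inequality: |a - b| < c < a + b
|7.2 - 10.9| < c < 7.2 + 10.9
3.7 < c < 18.1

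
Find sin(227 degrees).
sin(227 degrees) = -0.7314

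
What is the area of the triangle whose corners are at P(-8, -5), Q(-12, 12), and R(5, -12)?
Using the coordinate formula: Area = (1/2)|x₁(y₂-y₃) + x₂(y₃-y₁) + x₃(y₁-y₂)|
Area = (1/2)|(-8)(12-(-12)) + (-12)((-12)-(-5)) + 5((-5)-12)|
Area = (1/2)|(-8)*24 + (-12)*(-7) + 5*(-17)|
Area = (1/2)|(-192) + 84 + (-85)|
Area = (1/2)*193 = 96.50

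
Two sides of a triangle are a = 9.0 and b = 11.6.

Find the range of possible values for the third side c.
By the triangle inequality: |a - b| < c < a + b
|9.0 - 11.6| < c < 9.0 + 11.6
2.6 < c < 20.6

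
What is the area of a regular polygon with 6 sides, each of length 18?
For a regular 6-gon with side length s = 18:
Apothem a = s / (2*tan(pi/6)) = 18 / (2*tan(pi/6)) ≈ 15.5885
Perimeter P = 6 * 18 = 108
Area = (1/2) * P * a = (1/2) * 108 * 15.5885 = 841.78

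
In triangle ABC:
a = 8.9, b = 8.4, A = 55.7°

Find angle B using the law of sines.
sin(B)/b = sin(A)/a
sin(B) = b·sin(A)/a = 8.4·sin(55.7°)/8.9 = 0.779688
B = arcsin(0.779688) = 51.23°  (b ≤ a, so B ≤ A and the acute solution is unique)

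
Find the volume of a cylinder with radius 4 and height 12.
Volume = pi * r² * h
Volume = pi * 4² * 12
Volume = pi * 16 * 12
Volume = pi * 192
Volume = 603.19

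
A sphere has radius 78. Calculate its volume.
Volume = (4/3) * pi * r³
Volume = (4/3) * pi * 78³
Volume = (4/3) * pi * 474552
Volume = 1987798.77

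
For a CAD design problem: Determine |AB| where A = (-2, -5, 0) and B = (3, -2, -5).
d = √[(5)² + (3)² + (-5)²] = √59 = 7.681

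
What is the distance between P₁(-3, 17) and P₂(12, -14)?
Using the distance formula: d = sqrt((x₂-x₁)² + (y₂-y₁)²)
dx = 12 - (-3) = 15
dy = (-14) - 17 = -31
d = sqrt(15² + (-31)²) = sqrt(225 + 961) = sqrt(1186) = 34.44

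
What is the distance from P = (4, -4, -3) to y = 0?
d = |0(4) + 1(-4) + 0(-3) - (0)| / √(0² + 1² + 0²) = 4/√1 = 4.0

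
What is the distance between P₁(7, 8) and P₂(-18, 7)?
Using the distance formula: d = sqrt((x₂-x₁)² + (y₂-y₁)²)
dx = (-18) - 7 = -25
dy = 7 - 8 = -1
d = sqrt((-25)² + (-1)²) = sqrt(625 + 1) = sqrt(626) = 25.02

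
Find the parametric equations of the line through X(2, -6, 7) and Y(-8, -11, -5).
Direction vector d = Y - X = (-10, -5, -12)
x = 2 - 10t, y = -6 - 5t, z = 7 - 12t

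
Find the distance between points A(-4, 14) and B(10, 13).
Using the distance formula: d = sqrt((x₂-x₁)² + (y₂-y₁)²)
dx = 10 - (-4) = 14
dy = 13 - 14 = -1
d = sqrt(14² + (-1)²) = sqrt(196 + 1) = sqrt(197) = 14.04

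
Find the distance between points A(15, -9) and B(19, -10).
Using the distance formula: d = sqrt((x₂-x₁)² + (y₂-y₁)²)
dx = 19 - 15 = 4
dy = (-10) - (-9) = -1
d = sqrt(4² + (-1)²) = sqrt(16 + 1) = sqrt(17) = 4.12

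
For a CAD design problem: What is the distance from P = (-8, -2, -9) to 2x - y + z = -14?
d = |2(-8) + (-1)(-2) + 1(-9) - (-14)| / √(2² + (-1)² + 1²) = 9/√6 = 3.674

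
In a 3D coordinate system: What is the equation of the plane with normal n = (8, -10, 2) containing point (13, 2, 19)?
d = n·P = (8)(13) + (-10)(2) + (2)(19) = 122
Plane: 8x - 10y + 2z = 122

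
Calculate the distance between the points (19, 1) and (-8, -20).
Using the distance formula: d = sqrt((x₂-x₁)² + (y₂-y₁)²)
dx = (-8) - 19 = -27
dy = (-20) - 1 = -21
d = sqrt((-27)² + (-21)²) = sqrt(729 + 441) = sqrt(1170) = 34.21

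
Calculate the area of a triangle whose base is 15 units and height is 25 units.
Area = (1/2) * base * height
Area = (1/2) * 15 * 25
Area = 187.50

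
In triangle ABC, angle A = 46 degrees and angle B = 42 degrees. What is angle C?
Sum of angles in a triangle = 180 degrees
Third angle = 180 - 46 - 42
Third angle = 92 degrees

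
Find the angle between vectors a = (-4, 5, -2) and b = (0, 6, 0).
a·b = 30, |a|² = 45, |b|² = 36
cos θ = 30/√1620 ≈ 0.7454
θ ≈ 41.81°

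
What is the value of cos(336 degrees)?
cos(336 degrees) = 0.9135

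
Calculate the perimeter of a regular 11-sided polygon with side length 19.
Perimeter = number of sides * side length
Perimeter = 11 * 19
Perimeter = 209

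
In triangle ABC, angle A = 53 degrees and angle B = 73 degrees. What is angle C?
Sum of angles in a triangle = 180 degrees
Third angle = 180 - 53 - 73
Third angle = 54 degrees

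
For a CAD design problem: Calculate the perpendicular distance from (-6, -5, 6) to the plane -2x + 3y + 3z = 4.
d = |(-2)(-6) + 3(-5) + 3(6) - (4)| / √((-2)² + 3² + 3²) = 11/√22 = 2.345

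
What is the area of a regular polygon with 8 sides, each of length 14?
For a regular 8-gon with side length s = 14:
Apothem a = s / (2*tan(pi/8)) = 14 / (2*tan(pi/8)) ≈ 16.8995
Perimeter P = 8 * 14 = 112
Area = (1/2) * P * a = (1/2) * 112 * 16.8995 = 946.37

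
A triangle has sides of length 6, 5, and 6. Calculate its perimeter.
Perimeter = sum of all sides
Perimeter = 6 + 5 + 6
Perimeter = 17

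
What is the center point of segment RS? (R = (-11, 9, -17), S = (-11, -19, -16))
Midpoint = ((-11-11)/2, (9-19)/2, (-17-16)/2) = (-11, -5, -16.5)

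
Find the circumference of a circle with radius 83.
Circumference = 2 * pi * r
Circumference = 2 * pi * 83
Circumference = 521.50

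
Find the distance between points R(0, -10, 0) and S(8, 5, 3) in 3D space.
d = √[(8)² + (15)² + (3)²] = √298 = 17.26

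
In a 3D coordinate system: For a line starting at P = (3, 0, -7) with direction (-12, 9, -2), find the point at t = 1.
P(1) = (3 + (-12)(1), 0 + 9(1), -7 + (-2)(1)) = (-9, 9, -9)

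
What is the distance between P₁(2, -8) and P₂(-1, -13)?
Using the distance formula: d = sqrt((x₂-x₁)² + (y₂-y₁)²)
dx = (-1) - 2 = -3
dy = (-13) - (-8) = -5
d = sqrt((-3)² + (-5)²) = sqrt(9 + 25) = sqrt(34) = 5.83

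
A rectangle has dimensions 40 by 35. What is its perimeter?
Perimeter = 2 * (length + width)
Perimeter = 2 * (40 + 35)
Perimeter = 2 * 75
Perimeter = 150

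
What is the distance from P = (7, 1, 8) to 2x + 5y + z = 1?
d = |2(7) + 5(1) + 1(8) - (1)| / √(2² + 5² + 1²) = 26/√30 = 4.747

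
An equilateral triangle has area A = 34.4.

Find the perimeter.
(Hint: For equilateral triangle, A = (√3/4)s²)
A = (√3/4)s²  →  s² = 4A/√3 = 4·34.4/√3 = 79.4434
s = 8.9131
Perimeter = 3s = 26.74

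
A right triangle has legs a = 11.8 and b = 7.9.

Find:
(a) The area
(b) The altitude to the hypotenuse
(a) Area = ½ab = ½·11.8·7.9 = 46.61
(b) Hypotenuse c = √(11.8² + 7.9²) = √201.65 = 14.2004
    Area = ½·c·h_c  →  h_c = 2·Area/c = 2·46.61/14.2004 = 6.565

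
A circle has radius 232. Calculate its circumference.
Circumference = 2 * pi * r
Circumference = 2 * pi * 232
Circumference = 1457.70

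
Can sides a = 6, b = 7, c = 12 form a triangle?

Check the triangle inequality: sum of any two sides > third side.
Yes, triangle inequality satisfied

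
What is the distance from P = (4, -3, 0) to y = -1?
d = |0(4) + 1(-3) + 0(0) - (-1)| / √(0² + 1² + 0²) = 2/√1 = 2.0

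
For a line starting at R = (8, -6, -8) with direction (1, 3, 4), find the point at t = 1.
P(1) = (8 + 1(1), -6 + 3(1), -8 + 4(1)) = (9, -3, -4)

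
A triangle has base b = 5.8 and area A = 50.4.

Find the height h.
A = ½bh  →  h = 2A/b
h = 2·50.4/5.8 = 17.38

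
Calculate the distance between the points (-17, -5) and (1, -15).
Using the distance formula: d = sqrt((x₂-x₁)² + (y₂-y₁)²)
dx = 1 - (-17) = 18
dy = (-15) - (-5) = -10
d = sqrt(18² + (-10)²) = sqrt(324 + 100) = sqrt(424) = 20.59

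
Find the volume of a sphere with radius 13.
Volume = (4/3) * pi * r³
Volume = (4/3) * pi * 13³
Volume = (4/3) * pi * 2197
Volume = 9202.77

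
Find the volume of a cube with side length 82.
Volume = s³
Volume = 82³
Volume = 551368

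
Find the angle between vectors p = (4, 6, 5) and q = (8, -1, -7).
p·q = -9, |p|² = 77, |q|² = 114
cos θ = -9/√8778 ≈ -0.09606
θ ≈ 95.51°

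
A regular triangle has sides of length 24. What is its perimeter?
Perimeter = number of sides * side length
Perimeter = 3 * 24
Perimeter = 72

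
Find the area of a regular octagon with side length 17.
For a regular 8-gon with side length s = 17:
Apothem a = s / (2*tan(pi/8)) = 17 / (2*tan(pi/8)) ≈ 20.52082
Perimeter P = 8 * 17 = 136
Area = (1/2) * P * a = (1/2) * 136 * 20.52082 = 1395.42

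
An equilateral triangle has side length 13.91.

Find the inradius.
For an equilateral triangle, r = s/(2√3) where s is the side.
r = 13.91/(2√3) = 13.91/3.464102 = 4.015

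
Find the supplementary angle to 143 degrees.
Supplementary angles sum to 180 degrees.
Other angle = 180 - 143
Other angle = 37 degrees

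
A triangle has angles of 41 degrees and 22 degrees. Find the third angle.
Sum of angles in a triangle = 180 degrees
Third angle = 180 - 41 - 22
Third angle = 117 degrees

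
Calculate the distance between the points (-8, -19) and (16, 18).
Using the distance formula: d = sqrt((x₂-x₁)² + (y₂-y₁)²)
dx = 16 - (-8) = 24
dy = 18 - (-19) = 37
d = sqrt(24² + 37²) = sqrt(576 + 1369) = sqrt(1945) = 44.10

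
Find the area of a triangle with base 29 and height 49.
Area = (1/2) * base * height
Area = (1/2) * 29 * 49
Area = 710.50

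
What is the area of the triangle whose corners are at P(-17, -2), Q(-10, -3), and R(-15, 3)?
Using the coordinate formula: Area = (1/2)|x₁(y₂-y₃) + x₂(y₃-y₁) + x₃(y₁-y₂)|
Area = (1/2)|(-17)((-3)-3) + (-10)(3-(-2)) + (-15)((-2)-(-3))|
Area = (1/2)|(-17)*(-6) + (-10)*5 + (-15)*1|
Area = (1/2)|102 + (-50) + (-15)|
Area = (1/2)*37 = 18.50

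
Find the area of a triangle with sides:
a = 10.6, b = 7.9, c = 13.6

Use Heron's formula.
s = (a+b+c)/2 = (10.6+7.9+13.6)/2 = 16.05
A = √(s(s-a)(s-b)(s-c)) = √(16.05·5.45·8.15·2.45)
A = √1746.61 = 41.79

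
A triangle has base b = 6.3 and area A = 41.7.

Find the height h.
A = ½bh  →  h = 2A/b
h = 2·41.7/6.3 = 13.24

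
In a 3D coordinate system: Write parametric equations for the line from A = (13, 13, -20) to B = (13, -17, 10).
Direction vector d = B - A = (0, -30, 30)
x = 13, y = 13 - 30t, z = -20 + 30t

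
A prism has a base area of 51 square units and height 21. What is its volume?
Volume = base area * height
Volume = 51 * 21
Volume = 1071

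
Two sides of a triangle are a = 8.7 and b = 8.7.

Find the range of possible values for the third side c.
By the triangle inequality: |a - b| < c < a + b
|8.7 - 8.7| < c < 8.7 + 8.7
0 < c < 17.4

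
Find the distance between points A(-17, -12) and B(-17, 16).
Using the distance formula: d = sqrt((x₂-x₁)² + (y₂-y₁)²)
dx = (-17) - (-17) = 0
dy = 16 - (-12) = 28
d = sqrt(0² + 28²) = sqrt(0 + 784) = sqrt(784) = 28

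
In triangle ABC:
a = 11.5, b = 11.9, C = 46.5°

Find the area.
Using A = ½ab·sin(C):
A = ½·11.5·11.9·sin(46.5°) = ½·136.85·0.725374 = 49.63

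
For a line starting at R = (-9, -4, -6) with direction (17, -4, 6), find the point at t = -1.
P(-1) = (-9 + 17(-1), -4 + (-4)(-1), -6 + 6(-1)) = (-26, 0, -12)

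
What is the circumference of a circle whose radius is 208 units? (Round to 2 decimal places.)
Circumference = 2 * pi * r
Circumference = 2 * pi * 208
Circumference = 1306.90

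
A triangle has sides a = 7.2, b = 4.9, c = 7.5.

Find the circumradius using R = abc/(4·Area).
s = (a+b+c)/2 = 9.8
Area = √(s(s-a)(s-b)(s-c)) = √(9.8·2.6·4.9·2.3) = 16.9458
R = abc/(4·Area) = (7.2·4.9·7.5)/(4·16.9458) = 264.6/67.7832 = 3.904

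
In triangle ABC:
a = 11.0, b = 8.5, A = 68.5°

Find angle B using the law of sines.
sin(B)/b = sin(A)/a
sin(B) = b·sin(A)/a = 8.5·sin(68.5°)/11.0 = 0.718959
B = arcsin(0.718959) = 45.97°  (b ≤ a, so B ≤ A and the acute solution is unique)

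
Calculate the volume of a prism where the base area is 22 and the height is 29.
Volume = base area * height
Volume = 22 * 29
Volume = 638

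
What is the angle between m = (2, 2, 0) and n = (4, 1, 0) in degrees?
m·n = 10, |m|² = 8, |n|² = 17
cos θ = 10/√136 ≈ 0.8575
θ ≈ 30.96°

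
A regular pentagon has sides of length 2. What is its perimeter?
Perimeter = number of sides * side length
Perimeter = 5 * 2
Perimeter = 10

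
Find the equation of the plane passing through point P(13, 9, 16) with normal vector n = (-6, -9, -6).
d = n·P = (-6)(13) + (-9)(9) + (-6)(16) = -255
Plane: -6x - 9y - 6z = -255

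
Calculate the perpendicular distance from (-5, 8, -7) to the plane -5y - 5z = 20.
d = |0(-5) + (-5)(8) + (-5)(-7) - (20)| / √(0² + (-5)² + (-5)²) = 25/√50 = 3.536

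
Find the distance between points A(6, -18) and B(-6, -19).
Using the distance formula: d = sqrt((x₂-x₁)² + (y₂-y₁)²)
dx = (-6) - 6 = -12
dy = (-19) - (-18) = -1
d = sqrt((-12)² + (-1)²) = sqrt(144 + 1) = sqrt(145) = 12.04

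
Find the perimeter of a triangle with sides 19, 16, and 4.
Perimeter = sum of all sides
Perimeter = 19 + 16 + 4
Perimeter = 39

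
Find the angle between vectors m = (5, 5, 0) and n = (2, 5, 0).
m·n = 35, |m|² = 50, |n|² = 29
cos θ = 35/√1450 ≈ 0.9191
θ ≈ 23.2°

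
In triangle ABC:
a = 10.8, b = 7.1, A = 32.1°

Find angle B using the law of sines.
sin(B)/b = sin(A)/a
sin(B) = b·sin(A)/a = 7.1·sin(32.1°)/10.8 = 0.349345
B = arcsin(0.349345) = 20.45°  (b ≤ a, so B ≤ A and the acute solution is unique)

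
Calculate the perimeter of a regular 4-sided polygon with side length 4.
Perimeter = number of sides * side length
Perimeter = 4 * 4
Perimeter = 16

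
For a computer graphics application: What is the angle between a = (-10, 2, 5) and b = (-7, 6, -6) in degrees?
a·b = 52, |a|² = 129, |b|² = 121
cos θ = 52/√15609 ≈ 0.4162
θ ≈ 65.4°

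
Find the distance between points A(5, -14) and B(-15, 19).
Using the distance formula: d = sqrt((x₂-x₁)² + (y₂-y₁)²)
dx = (-15) - 5 = -20
dy = 19 - (-14) = 33
d = sqrt((-20)² + 33²) = sqrt(400 + 1089) = sqrt(1489) = 38.59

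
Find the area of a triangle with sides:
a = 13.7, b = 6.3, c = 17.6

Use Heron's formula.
s = (a+b+c)/2 = (13.7+6.3+17.6)/2 = 18.8
A = √(s(s-a)(s-b)(s-c)) = √(18.8·5.1·12.5·1.2)
A = √1438.2 = 37.92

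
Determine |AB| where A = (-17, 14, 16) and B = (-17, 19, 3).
d = √[(0)² + (5)² + (-13)²] = √194 = 13.93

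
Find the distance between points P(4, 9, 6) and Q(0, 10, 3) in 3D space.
d = √[(-4)² + (1)² + (-3)²] = √26 = 5.099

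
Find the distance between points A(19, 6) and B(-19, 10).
Using the distance formula: d = sqrt((x₂-x₁)² + (y₂-y₁)²)
dx = (-19) - 19 = -38
dy = 10 - 6 = 4
d = sqrt((-38)² + 4²) = sqrt(1444 + 16) = sqrt(1460) = 38.21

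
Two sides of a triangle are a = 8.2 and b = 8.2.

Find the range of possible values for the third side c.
By the triangle inequality: |a - b| < c < a + b
|8.2 - 8.2| < c < 8.2 + 8.2
0 < c < 16.4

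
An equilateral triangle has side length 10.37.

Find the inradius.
For an equilateral triangle, r = s/(2√3) where s is the side.
r = 10.37/(2√3) = 10.37/3.464102 = 2.994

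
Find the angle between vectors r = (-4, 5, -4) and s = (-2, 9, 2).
r·s = 45, |r|² = 57, |s|² = 89
cos θ = 45/√5073 ≈ 0.6318
θ ≈ 50.82°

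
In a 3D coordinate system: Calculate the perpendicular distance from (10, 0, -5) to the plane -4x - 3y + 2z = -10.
d = |(-4)(10) + (-3)(0) + 2(-5) - (-10)| / √((-4)² + (-3)² + 2²) = 40/√29 = 7.428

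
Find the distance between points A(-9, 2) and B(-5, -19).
Using the distance formula: d = sqrt((x₂-x₁)² + (y₂-y₁)²)
dx = (-5) - (-9) = 4
dy = (-19) - 2 = -21
d = sqrt(4² + (-21)²) = sqrt(16 + 441) = sqrt(457) = 21.38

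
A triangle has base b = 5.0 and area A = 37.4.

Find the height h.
A = ½bh  →  h = 2A/b
h = 2·37.4/5.0 = 14.96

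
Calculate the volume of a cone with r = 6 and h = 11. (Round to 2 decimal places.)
Volume = (1/3) * pi * r² * h
Volume = (1/3) * pi * 6² * 11
Volume = (1/3) * pi * 36 * 11
Volume = (1/3) * pi * 396
Volume = 414.69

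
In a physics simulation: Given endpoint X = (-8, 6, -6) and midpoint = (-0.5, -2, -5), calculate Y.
Y = (2×(-0.5) - (-8), 2×(-2) - 6, 2×(-5) - (-6)) = (7, -10, -4)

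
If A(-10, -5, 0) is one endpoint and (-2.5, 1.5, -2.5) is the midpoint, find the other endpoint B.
B = (2×(-2.5) - (-10), 2×1.5 - (-5), 2×(-2.5) - 0) = (5, 8, -5)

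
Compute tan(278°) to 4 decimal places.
tan(278 degrees) = -7.1154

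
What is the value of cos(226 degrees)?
cos(226 degrees) = -0.6947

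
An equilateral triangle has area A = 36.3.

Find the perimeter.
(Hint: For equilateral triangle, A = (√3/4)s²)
A = (√3/4)s²  →  s² = 4A/√3 = 4·36.3/√3 = 83.8313
s = 9.15594
Perimeter = 3s = 27.47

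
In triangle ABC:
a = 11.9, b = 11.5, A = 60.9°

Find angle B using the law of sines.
sin(B)/b = sin(A)/a
sin(B) = b·sin(A)/a = 11.5·sin(60.9°)/11.9 = 0.844402
B = arcsin(0.844402) = 57.61°  (b ≤ a, so B ≤ A and the acute solution is unique)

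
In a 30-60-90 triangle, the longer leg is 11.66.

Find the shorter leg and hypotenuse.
In a 30-60-90 triangle, sides are in ratio 1 : √3 : 2.
Long leg = short leg·√3  →  short leg = 11.66/√3 = 6.732
Hypotenuse = 2·(short leg) = 2·11.66/√3 = 13.46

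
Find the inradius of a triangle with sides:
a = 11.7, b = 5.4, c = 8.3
s = (a+b+c)/2 = (11.7+5.4+8.3)/2 = 12.7
Area = √(s(s-a)(s-b)(s-c)) = √(12.7·1·7.3·4.4) = 20.1971
r = Area/s = 20.1971/12.7 = 1.59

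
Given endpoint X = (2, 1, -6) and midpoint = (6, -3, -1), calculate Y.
Y = (2×6 - 2, 2×(-3) - 1, 2×(-1) - (-6)) = (10, -7, 4)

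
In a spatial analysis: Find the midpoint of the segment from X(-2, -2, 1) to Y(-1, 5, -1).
Midpoint = ((-2-1)/2, (-2+5)/2, (1-1)/2) = (-1.5, 1.5, 0)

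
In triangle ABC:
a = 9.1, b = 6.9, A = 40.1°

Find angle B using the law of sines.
sin(B)/b = sin(A)/a
sin(B) = b·sin(A)/a = 6.9·sin(40.1°)/9.1 = 0.488401
B = arcsin(0.488401) = 29.24°  (b ≤ a, so B ≤ A and the acute solution is unique)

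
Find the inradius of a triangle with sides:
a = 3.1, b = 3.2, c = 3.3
s = (a+b+c)/2 = (3.1+3.2+3.3)/2 = 4.8
Area = √(s(s-a)(s-b)(s-c)) = √(4.8·1.7·1.6·1.5) = 4.42538
r = Area/s = 4.42538/4.8 = 0.922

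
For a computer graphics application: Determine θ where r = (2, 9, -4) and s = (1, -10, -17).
r·s = -20, |r|² = 101, |s|² = 390
cos θ = -20/√39390 ≈ -0.1008
θ ≈ 95.78°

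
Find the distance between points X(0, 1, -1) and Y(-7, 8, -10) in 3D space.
d = √[(-7)² + (7)² + (-9)²] = √179 = 13.38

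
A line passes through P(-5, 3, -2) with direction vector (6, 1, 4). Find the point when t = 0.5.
P(0.5) = (-5 + 6(0.5), 3 + 1(0.5), -2 + 4(0.5)) = (-2, 3.5, 0)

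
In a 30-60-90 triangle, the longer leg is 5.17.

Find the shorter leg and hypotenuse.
In a 30-60-90 triangle, sides are in ratio 1 : √3 : 2.
Long leg = short leg·√3  →  short leg = 5.17/√3 = 2.985
Hypotenuse = 2·(short leg) = 2·5.17/√3 = 5.97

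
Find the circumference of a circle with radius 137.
Circumference = 2 * pi * r
Circumference = 2 * pi * 137
Circumference = 860.80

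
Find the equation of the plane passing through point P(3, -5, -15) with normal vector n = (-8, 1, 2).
d = n·P = (-8)(3) + (1)(-5) + (2)(-15) = -59
Plane: -8x + y + 2z = -59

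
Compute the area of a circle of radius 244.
Area = pi * r²
Area = pi * 244²
Area = pi * 59536
Area = 187037.86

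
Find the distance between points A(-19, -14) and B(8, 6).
Using the distance formula: d = sqrt((x₂-x₁)² + (y₂-y₁)²)
dx = 8 - (-19) = 27
dy = 6 - (-14) = 20
d = sqrt(27² + 20²) = sqrt(729 + 400) = sqrt(1129) = 33.60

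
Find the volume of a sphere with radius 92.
Volume = (4/3) * pi * r³
Volume = (4/3) * pi * 92³
Volume = (4/3) * pi * 778688
Volume = 3261760.67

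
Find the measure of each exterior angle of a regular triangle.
Exterior angle of a regular n-gon = 360/n
Exterior angle = 360/3
Exterior angle = 120 degrees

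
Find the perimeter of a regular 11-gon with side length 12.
Perimeter = number of sides * side length
Perimeter = 11 * 12
Perimeter = 132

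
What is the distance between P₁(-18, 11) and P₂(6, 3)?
Using the distance formula: d = sqrt((x₂-x₁)² + (y₂-y₁)²)
dx = 6 - (-18) = 24
dy = 3 - 11 = -8
d = sqrt(24² + (-8)²) = sqrt(576 + 64) = sqrt(640) = 25.30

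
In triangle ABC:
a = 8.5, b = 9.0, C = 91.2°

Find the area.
Using A = ½ab·sin(C):
A = ½·8.5·9.0·sin(91.2°) = ½·76.5·0.999781 = 38.24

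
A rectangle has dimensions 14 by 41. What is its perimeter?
Perimeter = 2 * (length + width)
Perimeter = 2 * (14 + 41)
Perimeter = 2 * 55
Perimeter = 110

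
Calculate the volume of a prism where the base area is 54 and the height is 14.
Volume = base area * height
Volume = 54 * 14
Volume = 756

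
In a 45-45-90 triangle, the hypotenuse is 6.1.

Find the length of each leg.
In a 45-45-90 triangle, hypotenuse = leg·√2  →  leg = hypotenuse/√2
leg = 6.1/√2 = 4.313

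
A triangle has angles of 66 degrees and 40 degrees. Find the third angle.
Sum of angles in a triangle = 180 degrees
Third angle = 180 - 66 - 40
Third angle = 74 degrees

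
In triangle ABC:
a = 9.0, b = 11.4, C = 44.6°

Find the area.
Using A = ½ab·sin(C):
A = ½·9.0·11.4·sin(44.6°) = ½·102.6·0.702153 = 36.02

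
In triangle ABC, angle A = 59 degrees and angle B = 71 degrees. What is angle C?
Sum of angles in a triangle = 180 degrees
Third angle = 180 - 59 - 71
Third angle = 50 degrees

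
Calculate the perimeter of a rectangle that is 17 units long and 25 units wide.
Perimeter = 2 * (length + width)
Perimeter = 2 * (17 + 25)
Perimeter = 2 * 42
Perimeter = 84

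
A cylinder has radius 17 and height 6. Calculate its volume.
Volume = pi * r² * h
Volume = pi * 17² * 6
Volume = pi * 289 * 6
Volume = pi * 1734
Volume = 5447.52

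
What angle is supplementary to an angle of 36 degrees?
Supplementary angles sum to 180 degrees.
Other angle = 180 - 36
Other angle = 144 degrees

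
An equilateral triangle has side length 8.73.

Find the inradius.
For an equilateral triangle, r = s/(2√3) where s is the side.
r = 8.73/(2√3) = 8.73/3.464102 = 2.52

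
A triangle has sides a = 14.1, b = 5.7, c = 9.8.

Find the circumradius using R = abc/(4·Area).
s = (a+b+c)/2 = 14.8
Area = √(s(s-a)(s-b)(s-c)) = √(14.8·0.7·9.1·5) = 21.7113
R = abc/(4·Area) = (14.1·5.7·9.8)/(4·21.7113) = 787.626/86.8452 = 9.069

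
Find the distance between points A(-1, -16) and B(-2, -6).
Using the distance formula: d = sqrt((x₂-x₁)² + (y₂-y₁)²)
dx = (-2) - (-1) = -1
dy = (-6) - (-16) = 10
d = sqrt((-1)² + 10²) = sqrt(1 + 100) = sqrt(101) = 10.05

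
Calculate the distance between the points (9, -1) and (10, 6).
Using the distance formula: d = sqrt((x₂-x₁)² + (y₂-y₁)²)
dx = 10 - 9 = 1
dy = 6 - (-1) = 7
d = sqrt(1² + 7²) = sqrt(1 + 49) = sqrt(50) = 7.07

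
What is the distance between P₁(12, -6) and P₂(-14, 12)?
Using the distance formula: d = sqrt((x₂-x₁)² + (y₂-y₁)²)
dx = (-14) - 12 = -26
dy = 12 - (-6) = 18
d = sqrt((-26)² + 18²) = sqrt(676 + 324) = sqrt(1000) = 31.62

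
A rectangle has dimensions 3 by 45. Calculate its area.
Area = length * width
Area = 3 * 45
Area = 135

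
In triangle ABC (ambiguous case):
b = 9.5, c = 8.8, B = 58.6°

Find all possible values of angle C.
sin(C)/c = sin(B)/b  →  sin(C) = c·sin(B)/b = 8.8·sin(58.6°)/9.5 = 0.790658
C₁ = arcsin(0.790658) = 52.25°,  C₂ = 180° - C₁ = 127.75°
Check C₂: A = 180° - 58.6° - 127.75° = -6.35° ≤ 0, rejected
C = 52.25° (one solution)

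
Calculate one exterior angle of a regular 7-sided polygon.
Exterior angle of a regular n-gon = 360/n
Exterior angle = 360/7
Exterior angle = 51.43 degrees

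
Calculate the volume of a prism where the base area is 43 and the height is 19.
Volume = base area * height
Volume = 43 * 19
Volume = 817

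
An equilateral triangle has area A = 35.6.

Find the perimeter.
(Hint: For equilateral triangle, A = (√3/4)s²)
A = (√3/4)s²  →  s² = 4A/√3 = 4·35.6/√3 = 82.2147
s = 9.06723
Perimeter = 3s = 27.2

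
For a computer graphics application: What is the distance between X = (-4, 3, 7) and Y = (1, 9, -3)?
d = √[(5)² + (6)² + (-10)²] = √161 = 12.69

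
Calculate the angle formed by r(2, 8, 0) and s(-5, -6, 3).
r·s = -58, |r|² = 68, |s|² = 70
cos θ = -58/√4760 ≈ -0.8407
θ ≈ 147.2°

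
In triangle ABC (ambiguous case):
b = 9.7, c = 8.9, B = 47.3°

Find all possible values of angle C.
sin(C)/c = sin(B)/b  →  sin(C) = c·sin(B)/b = 8.9·sin(47.3°)/9.7 = 0.674303
C₁ = arcsin(0.674303) = 42.4°,  C₂ = 180° - C₁ = 137.6°
Check C₂: A = 180° - 47.3° - 137.6° = -4.9° ≤ 0, rejected
C = 42.4° (one solution)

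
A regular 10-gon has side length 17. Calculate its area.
For a regular 10-gon with side length s = 17:
Apothem a = s / (2*tan(pi/10)) = 17 / (2*tan(pi/10)) ≈ 26.1603
Perimeter P = 10 * 17 = 170
Area = (1/2) * P * a = (1/2) * 170 * 26.1603 = 2223.63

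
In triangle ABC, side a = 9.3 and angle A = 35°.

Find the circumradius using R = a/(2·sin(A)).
R = a/(2·sin(A)) = 9.3/(2·sin(35°))
R = 9.3/(2·0.573576) = 9.3/1.147153 = 8.107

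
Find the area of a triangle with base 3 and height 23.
Area = (1/2) * base * height
Area = (1/2) * 3 * 23
Area = 34.50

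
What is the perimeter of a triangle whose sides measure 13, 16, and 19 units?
Perimeter = sum of all sides
Perimeter = 13 + 16 + 19
Perimeter = 48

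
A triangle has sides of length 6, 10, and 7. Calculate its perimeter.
Perimeter = sum of all sides
Perimeter = 6 + 10 + 7
Perimeter = 23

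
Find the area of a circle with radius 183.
Area = pi * r²
Area = pi * 183²
Area = pi * 33489
Area = 105208.80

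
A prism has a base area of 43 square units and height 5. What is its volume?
Volume = base area * height
Volume = 43 * 5
Volume = 215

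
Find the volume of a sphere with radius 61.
Volume = (4/3) * pi * r³
Volume = (4/3) * pi * 61³
Volume = (4/3) * pi * 226981
Volume = 950775.79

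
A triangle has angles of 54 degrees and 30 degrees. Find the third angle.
Sum of angles in a triangle = 180 degrees
Third angle = 180 - 54 - 30
Third angle = 96 degrees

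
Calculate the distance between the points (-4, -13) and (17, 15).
Using the distance formula: d = sqrt((x₂-x₁)² + (y₂-y₁)²)
dx = 17 - (-4) = 21
dy = 15 - (-13) = 28
d = sqrt(21² + 28²) = sqrt(441 + 784) = sqrt(1225) = 35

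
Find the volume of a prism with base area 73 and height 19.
Volume = base area * height
Volume = 73 * 19
Volume = 1387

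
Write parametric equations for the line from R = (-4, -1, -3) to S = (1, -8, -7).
Direction vector d = S - R = (5, -7, -4)
x = -4 + 5t, y = -1 - 7t, z = -3 - 4t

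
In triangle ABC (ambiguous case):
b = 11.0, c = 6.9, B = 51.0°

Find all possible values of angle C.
sin(C)/c = sin(B)/b  →  sin(C) = c·sin(B)/b = 6.9·sin(51.0°)/11.0 = 0.487482
C₁ = arcsin(0.487482) = 29.18°,  C₂ = 180° - C₁ = 150.82°
Check C₂: A = 180° - 51.0° - 150.82° = -21.82° ≤ 0, rejected
C = 29.18° (one solution)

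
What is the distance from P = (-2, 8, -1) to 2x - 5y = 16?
d = |2(-2) + (-5)(8) + 0(-1) - (16)| / √(2² + (-5)² + 0²) = 60/√29 = 11.14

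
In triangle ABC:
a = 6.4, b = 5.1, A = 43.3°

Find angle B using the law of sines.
sin(B)/b = sin(A)/a
sin(B) = b·sin(A)/a = 5.1·sin(43.3°)/6.4 = 0.546511
B = arcsin(0.546511) = 33.13°  (b ≤ a, so B ≤ A and the acute solution is unique)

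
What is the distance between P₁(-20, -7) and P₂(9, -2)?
Using the distance formula: d = sqrt((x₂-x₁)² + (y₂-y₁)²)
dx = 9 - (-20) = 29
dy = (-2) - (-7) = 5
d = sqrt(29² + 5²) = sqrt(841 + 25) = sqrt(866) = 29.43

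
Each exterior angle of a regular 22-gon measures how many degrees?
Exterior angle of a regular n-gon = 360/n
Exterior angle = 360/22
Exterior angle = 16.36 degrees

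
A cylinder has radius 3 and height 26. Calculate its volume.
Volume = pi * r² * h
Volume = pi * 3² * 26
Volume = pi * 9 * 26
Volume = pi * 234
Volume = 735.13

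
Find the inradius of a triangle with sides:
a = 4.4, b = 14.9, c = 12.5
s = (a+b+c)/2 = (4.4+14.9+12.5)/2 = 15.9
Area = √(s(s-a)(s-b)(s-c)) = √(15.9·11.5·1·3.4) = 24.9337
r = Area/s = 24.9337/15.9 = 1.568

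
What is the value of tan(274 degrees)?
tan(274 degrees) = -14.3007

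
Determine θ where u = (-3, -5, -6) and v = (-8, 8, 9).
u·v = -70, |u|² = 70, |v|² = 209
cos θ = -70/√14630 ≈ -0.5787
θ ≈ 125.4°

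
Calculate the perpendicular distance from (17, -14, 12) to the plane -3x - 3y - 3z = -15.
d = |(-3)(17) + (-3)(-14) + (-3)(12) - (-15)| / √((-3)² + (-3)² + (-3)²) = 30/√27 = 5.774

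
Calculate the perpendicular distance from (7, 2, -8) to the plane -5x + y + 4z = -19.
d = |(-5)(7) + 1(2) + 4(-8) - (-19)| / √((-5)² + 1² + 4²) = 46/√42 = 7.098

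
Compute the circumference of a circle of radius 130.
Circumference = 2 * pi * r
Circumference = 2 * pi * 130
Circumference = 816.81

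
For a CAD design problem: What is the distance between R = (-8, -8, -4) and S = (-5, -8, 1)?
d = √[(3)² + (0)² + (5)²] = √34 = 5.831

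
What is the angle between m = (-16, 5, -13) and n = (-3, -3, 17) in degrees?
m·n = -188, |m|² = 450, |n|² = 307
cos θ = -188/√138150 ≈ -0.5058
θ ≈ 120.4°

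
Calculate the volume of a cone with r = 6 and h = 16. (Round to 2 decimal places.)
Volume = (1/3) * pi * r² * h
Volume = (1/3) * pi * 6² * 16
Volume = (1/3) * pi * 36 * 16
Volume = (1/3) * pi * 576
Volume = 603.19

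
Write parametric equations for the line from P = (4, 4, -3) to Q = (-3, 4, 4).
Direction vector d = Q - P = (-7, 0, 7)
x = 4 - 7t, y = 4, z = -3 + 7t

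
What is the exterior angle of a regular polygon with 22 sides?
Exterior angle of a regular n-gon = 360/n
Exterior angle = 360/22
Exterior angle = 16.36 degrees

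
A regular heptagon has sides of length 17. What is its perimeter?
Perimeter = number of sides * side length
Perimeter = 7 * 17
Perimeter = 119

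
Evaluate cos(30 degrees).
cos(30 degrees) = sqrt(3)/2
Decimal approximation: 0.866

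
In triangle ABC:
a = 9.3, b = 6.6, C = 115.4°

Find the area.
Using A = ½ab·sin(C):
A = ½·9.3·6.6·sin(115.4°) = ½·61.38·0.903335 = 27.72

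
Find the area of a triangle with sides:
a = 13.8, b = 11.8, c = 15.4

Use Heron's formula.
s = (a+b+c)/2 = (13.8+11.8+15.4)/2 = 20.5
A = √(s(s-a)(s-b)(s-c)) = √(20.5·6.7·8.7·5.1)
A = √6094.22 = 78.07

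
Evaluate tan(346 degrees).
tan(346 degrees) = -0.2493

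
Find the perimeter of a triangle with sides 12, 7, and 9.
Perimeter = sum of all sides
Perimeter = 12 + 7 + 9
Perimeter = 28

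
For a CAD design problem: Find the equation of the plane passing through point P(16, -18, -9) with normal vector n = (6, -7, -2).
d = n·P = (6)(16) + (-7)(-18) + (-2)(-9) = 240
Plane: 6x - 7y - 2z = 240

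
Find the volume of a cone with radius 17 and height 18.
Volume = (1/3) * pi * r² * h
Volume = (1/3) * pi * 17² * 18
Volume = (1/3) * pi * 289 * 18
Volume = (1/3) * pi * 5202
Volume = 5447.52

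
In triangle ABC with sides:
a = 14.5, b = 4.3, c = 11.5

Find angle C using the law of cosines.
cos(C) = (a² + b² - c²)/(2ab)
cos(C) = (14.5² + 4.3² - 11.5²)/(2·14.5·4.3) = 96.49/124.7 = 0.773777
C = arccos(0.773777) = 39.31°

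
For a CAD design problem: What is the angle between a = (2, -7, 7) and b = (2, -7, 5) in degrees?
a·b = 88, |a|² = 102, |b|² = 78
cos θ = 88/√7956 ≈ 0.9866
θ ≈ 9.395°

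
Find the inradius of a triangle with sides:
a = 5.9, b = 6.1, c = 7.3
s = (a+b+c)/2 = (5.9+6.1+7.3)/2 = 9.65
Area = √(s(s-a)(s-b)(s-c)) = √(9.65·3.75·3.55·2.35) = 17.3751
r = Area/s = 17.3751/9.65 = 1.801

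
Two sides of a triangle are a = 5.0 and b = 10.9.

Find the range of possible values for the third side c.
By the triangle inequality: |a - b| < c < a + b
|5.0 - 10.9| < c < 5.0 + 10.9
5.9 < c < 15.9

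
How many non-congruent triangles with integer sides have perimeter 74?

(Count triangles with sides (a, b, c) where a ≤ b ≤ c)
With a ≤ b ≤ c and a + b + c = 74, the triangle inequality a + b > c gives c < 74/2, so c ≤ 36.
Iterate a from 1 to ⌊p/3⌋ = 24; for each a, b ranges from a to ⌊(p−a)/2⌋ with c = p − a − b, keeping only c ≥ b.
Triples: (2, 36, 36), (3, 35, 36), (4, 34, 36), …
Count = 114 triangles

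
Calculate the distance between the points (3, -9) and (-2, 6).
Using the distance formula: d = sqrt((x₂-x₁)² + (y₂-y₁)²)
dx = (-2) - 3 = -5
dy = 6 - (-9) = 15
d = sqrt((-5)² + 15²) = sqrt(25 + 225) = sqrt(250) = 15.81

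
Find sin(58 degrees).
sin(58 degrees) = 0.848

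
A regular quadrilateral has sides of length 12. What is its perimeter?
Perimeter = number of sides * side length
Perimeter = 4 * 12
Perimeter = 48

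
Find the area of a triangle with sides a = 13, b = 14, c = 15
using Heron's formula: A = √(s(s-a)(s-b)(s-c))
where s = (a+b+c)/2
s = (13+14+15)/2 = 21
A = √(21·8·7·6) = √7056 = 84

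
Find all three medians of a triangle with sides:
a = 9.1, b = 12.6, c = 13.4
Using m_x = ½√(2y² + 2z² - x²):
m_a = ½√(2·12.6² + 2·13.4² - 9.1²) = ½√593.83 = 12.18
m_b = ½√(2·9.1² + 2·13.4² - 12.6²) = ½√365.98 = 9.565
m_c = ½√(2·9.1² + 2·12.6² - 13.4²) = ½√303.58 = 8.712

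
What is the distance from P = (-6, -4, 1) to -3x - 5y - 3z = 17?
d = |(-3)(-6) + (-5)(-4) + (-3)(1) - (17)| / √((-3)² + (-5)² + (-3)²) = 18/√43 = 2.745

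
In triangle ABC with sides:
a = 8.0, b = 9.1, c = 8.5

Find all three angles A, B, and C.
By the law of cosines:
cos(A) = (b² + c² - a²)/(2bc) = 0.588623  →  A = 53.94°
cos(B) = (a² + c² - b²)/(2ac) = 0.392941  →  B = 66.86°
cos(C) = (a² + b² - c²)/(2ab) = 0.512088  →  C = 59.2°
Check: A + B + C = 180.0° ✓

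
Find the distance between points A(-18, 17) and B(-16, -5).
Using the distance formula: d = sqrt((x₂-x₁)² + (y₂-y₁)²)
dx = (-16) - (-18) = 2
dy = (-5) - 17 = -22
d = sqrt(2² + (-22)²) = sqrt(4 + 484) = sqrt(488) = 22.09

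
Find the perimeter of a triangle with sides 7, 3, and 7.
Perimeter = sum of all sides
Perimeter = 7 + 3 + 7
Perimeter = 17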